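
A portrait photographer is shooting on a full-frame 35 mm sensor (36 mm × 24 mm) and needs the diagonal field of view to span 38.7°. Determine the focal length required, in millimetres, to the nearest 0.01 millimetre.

61.60 mm

Sensor diagonal = √(36² + 24²) = √1872.0000 ≈ 43.2666 mm.
From α = 2·arctan(d/2f) we get f = d / (2·tan(α/2)).
With d = 43.2666 mm and α/2 = 19.35°, tan(α/2) ≈ 0.35118, so f ≈ 43.2666 / 0.70235 ≈ 61.6026 mm.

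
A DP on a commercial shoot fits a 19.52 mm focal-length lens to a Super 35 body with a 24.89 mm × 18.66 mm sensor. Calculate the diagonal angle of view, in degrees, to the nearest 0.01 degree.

77.10°

Sensor diagonal = √(24.89² + 18.66²) = √967.7077 ≈ 31.1080 mm.
Angle of view α = 2·arctan(d/2f) with d = 31.1080 mm and f = 19.52 mm.
d/2f = 0.79682; arctan(0.79682) ≈ 38.5487°, so α ≈ 77.0973°.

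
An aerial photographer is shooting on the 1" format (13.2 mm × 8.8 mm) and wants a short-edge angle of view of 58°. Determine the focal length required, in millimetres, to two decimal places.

7.94 mm

From α = 2·arctan(h/2f) we get f = h / (2·tan(α/2)).
With h = 8.8 mm and α/2 = 29°, tan(α/2) ≈ 0.55431, so f ≈ 8.8 / 1.10862 ≈ 7.9378 mm.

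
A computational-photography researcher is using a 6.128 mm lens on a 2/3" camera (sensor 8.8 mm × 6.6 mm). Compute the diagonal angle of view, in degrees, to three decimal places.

Sensor diagonal = √(8.8² + 6.6²) = √121.0000 ≈ 11.0000 mm.
Angle of view α = 2·arctan(d/2f) with d = 11.0000 mm and f = 6.128 mm.
d/2f = 0.89752; arctan(0.89752) ≈ 41.9086°, so α ≈ 83.8172°.

83.817°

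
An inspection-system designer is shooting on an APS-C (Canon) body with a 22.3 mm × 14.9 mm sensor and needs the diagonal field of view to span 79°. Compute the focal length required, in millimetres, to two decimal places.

16.27 mm

Sensor diagonal = √(22.3² + 14.9²) = √719.3000 ≈ 26.8198 mm.
From α = 2·arctan(d/2f) we get f = d / (2·tan(α/2)).
With d = 26.8198 mm and α/2 = 39.5°, tan(α/2) ≈ 0.82434, so f ≈ 26.8198 / 1.64867 ≈ 16.2675 mm.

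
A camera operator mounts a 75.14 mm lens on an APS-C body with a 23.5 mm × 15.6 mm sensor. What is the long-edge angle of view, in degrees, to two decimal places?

Angle of view α = 2·arctan(w/2f) with w = 23.5 mm and f = 75.14 mm.
w/2f = 0.15637; arctan(0.15637) ≈ 8.8876°, so α ≈ 17.7753°.

17.78°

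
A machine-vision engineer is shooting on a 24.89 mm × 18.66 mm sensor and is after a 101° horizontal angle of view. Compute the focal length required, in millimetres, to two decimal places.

From α = 2·arctan(w/2f) we get f = w / (2·tan(α/2)).
With w = 24.89 mm and α/2 = 50.5°, tan(α/2) ≈ 1.21310, so f ≈ 24.89 / 2.42619 ≈ 10.2589 mm.

10.26 mm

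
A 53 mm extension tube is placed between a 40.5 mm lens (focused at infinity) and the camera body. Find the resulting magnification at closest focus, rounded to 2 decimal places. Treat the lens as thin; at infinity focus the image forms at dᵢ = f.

The tube moves the image plane from f to f + e, so dᵢ = 40.5 + 53 = 93.5 mm. Focus is achieved when 1/f = 1/dₒ + 1/dᵢ, giving dₒ = 1/(1/f − 1/(f+e)).
Magnification m = dᵢ/dₒ = (f+e)·(1/f − 1/(f+e)) = e/f = 53/40.5 ≈ 1.3086.

1.31×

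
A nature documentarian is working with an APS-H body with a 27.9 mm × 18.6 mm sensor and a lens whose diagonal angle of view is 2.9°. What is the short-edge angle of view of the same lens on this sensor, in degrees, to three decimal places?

Sensor diagonal = √(27.9² + 18.6²) = √1124.3700 ≈ 33.5316 mm.
From the diagonal AOV: f = 33.5316 / (2·tan(1.45°)) = 33.5316 / 0.05063 ≈ 662.3485 mm.
Short-edge AOV = 2·arctan(18.6 / (2 × 662.3485)) = 2·arctan(0.01404) ≈ 1.6089°.

1.609°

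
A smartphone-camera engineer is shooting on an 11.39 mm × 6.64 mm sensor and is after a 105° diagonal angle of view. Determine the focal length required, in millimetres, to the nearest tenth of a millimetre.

5.1 mm

Sensor diagonal = √(11.39² + 6.64²) = √173.8217 ≈ 13.1841 mm.
From α = 2·arctan(d/2f) we get f = d / (2·tan(α/2)).
With d = 13.1841 mm and α/2 = 52.5°, tan(α/2) ≈ 1.30323, so f ≈ 13.1841 / 2.60645 ≈ 5.0583 mm.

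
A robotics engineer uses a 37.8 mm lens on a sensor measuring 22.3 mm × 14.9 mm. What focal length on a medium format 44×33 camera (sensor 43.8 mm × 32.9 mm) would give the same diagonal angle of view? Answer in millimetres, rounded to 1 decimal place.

77.2 mm

Sensor diagonal = √(22.3² + 14.9²) = √719.3000 ≈ 26.8198 mm.
Sensor diagonal = √(43.8² + 32.9²) = √3000.8500 ≈ 54.7800 mm.
Equal angle of view means equal diagonal/f ratio, so f₂ = f₁ · (diagonal₂/diagonal₁) = 37.8 × 54.7800/26.8198.
f₂ = 37.8 × 2.04252 ≈ 77.207 mm.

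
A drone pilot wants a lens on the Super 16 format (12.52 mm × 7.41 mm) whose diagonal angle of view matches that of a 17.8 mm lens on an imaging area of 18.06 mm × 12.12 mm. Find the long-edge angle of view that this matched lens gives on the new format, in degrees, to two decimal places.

55.47°

Sensor diagonal = √(18.06² + 12.12²) = √473.0580 ≈ 21.7499 mm.
Sensor diagonal = √(12.52² + 7.41²) = √211.6585 ≈ 14.5485 mm.
Equal diagonal AOV ⇒ f₂ = f₁ · 14.5485/21.7499 = 17.8 × 0.66890 ≈ 11.9064 mm.
Long-edge AOV on the new format = 2·arctan(12.52 / (2 × 11.9064)) = 2·arctan(0.52577) ≈ 55.4679°.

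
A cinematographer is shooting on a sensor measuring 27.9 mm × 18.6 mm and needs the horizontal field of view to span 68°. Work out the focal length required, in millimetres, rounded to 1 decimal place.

20.7 mm

From α = 2·arctan(w/2f) we get f = w / (2·tan(α/2)).
With w = 27.9 mm and α/2 = 34°, tan(α/2) ≈ 0.67451, so f ≈ 27.9 / 1.34902 ≈ 20.6817 mm.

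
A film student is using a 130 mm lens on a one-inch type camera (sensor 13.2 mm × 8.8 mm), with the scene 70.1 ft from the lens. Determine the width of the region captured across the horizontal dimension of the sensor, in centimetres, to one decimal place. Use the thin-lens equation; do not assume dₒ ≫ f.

215.6 cm

dₒ: 70.1 ft × 304.8 mm/ft = 21366.48 mm.
Similar triangles through the lens centre give W/dₒ = w/dᵢ; with 1/f = 1/dₒ + 1/dᵢ this gives W = w·(dₒ − f)/f.
W = 13.2 mm × (21366.5 − 130) / 130 = 13.2 × 163.3575 ≈ 2156.319 mm = 215.632 cm.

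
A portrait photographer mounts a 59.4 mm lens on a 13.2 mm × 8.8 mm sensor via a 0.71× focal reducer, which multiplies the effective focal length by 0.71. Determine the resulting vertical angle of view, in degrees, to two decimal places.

11.91°

Effective focal length f = 59.4 × 0.71 = 42.174 mm.
α = 2·arctan(8.8 / (2 × 42.174)) = 2·arctan(0.10433) ≈ 11.9122°.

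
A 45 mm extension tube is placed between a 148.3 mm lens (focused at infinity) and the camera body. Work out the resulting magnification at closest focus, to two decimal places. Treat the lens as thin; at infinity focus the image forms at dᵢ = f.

The tube moves the image plane from f to f + e, so dᵢ = 148.3 + 45 = 193.3 mm. Focus is achieved when 1/f = 1/dₒ + 1/dᵢ, giving dₒ = 1/(1/f − 1/(f+e)).
Magnification m = dᵢ/dₒ = (f+e)·(1/f − 1/(f+e)) = e/f = 45/148.3 ≈ 0.3034.

0.30×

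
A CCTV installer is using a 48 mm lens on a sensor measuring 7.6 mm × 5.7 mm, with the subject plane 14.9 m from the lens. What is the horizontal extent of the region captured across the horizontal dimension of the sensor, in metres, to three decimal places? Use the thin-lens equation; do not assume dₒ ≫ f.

dₒ: 14.9 m = 14900 mm.
Similar triangles through the lens centre give W/dₒ = w/dᵢ; with 1/f = 1/dₒ + 1/dᵢ this gives W = w·(dₒ − f)/f.
W = 7.6 mm × (14900 − 48) / 48 = 7.6 × 309.4167 ≈ 2351.567 mm = 2.35157 m.

2.352 m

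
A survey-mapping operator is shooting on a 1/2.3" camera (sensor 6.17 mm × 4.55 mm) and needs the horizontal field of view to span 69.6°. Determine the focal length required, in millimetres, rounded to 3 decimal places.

From α = 2·arctan(w/2f) we get f = w / (2·tan(α/2)).
With w = 6.17 mm and α/2 = 34.8°, tan(α/2) ≈ 0.69502, so f ≈ 6.17 / 1.39004 ≈ 4.4387 mm.

4.439 mm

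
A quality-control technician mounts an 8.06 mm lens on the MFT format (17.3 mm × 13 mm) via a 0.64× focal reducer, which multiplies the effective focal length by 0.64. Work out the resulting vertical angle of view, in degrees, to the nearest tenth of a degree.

103.1°

Effective focal length f = 8.06 × 0.64 = 5.1584 mm.
α = 2·arctan(13 / (2 × 5.1584)) = 2·arctan(1.26008) ≈ 103.1290°.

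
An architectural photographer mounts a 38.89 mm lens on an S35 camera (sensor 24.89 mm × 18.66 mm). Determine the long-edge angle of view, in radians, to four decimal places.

0.6194 rad

Angle of view α = 2·arctan(w/2f) with w = 24.89 mm and f = 38.89 mm.
w/2f = 0.32001; arctan(0.32001) ≈ 0.3097 rad, so α ≈ 0.6194 rad.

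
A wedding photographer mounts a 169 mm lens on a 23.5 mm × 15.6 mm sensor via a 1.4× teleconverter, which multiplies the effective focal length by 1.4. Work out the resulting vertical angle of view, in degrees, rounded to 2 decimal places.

Effective focal length f = 169 × 1.4 = 236.6 mm.
α = 2·arctan(15.6 / (2 × 236.6)) = 2·arctan(0.03297) ≈ 3.7764°.

3.78°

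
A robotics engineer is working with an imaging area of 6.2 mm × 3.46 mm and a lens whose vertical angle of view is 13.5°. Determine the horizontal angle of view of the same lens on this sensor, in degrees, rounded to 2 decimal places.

23.95°

From the vertical AOV: f = 3.46 / (2·tan(6.75°)) = 3.46 / 0.23672 ≈ 14.6167 mm.
Horizontal AOV = 2·arctan(6.2 / (2 × 14.6167)) = 2·arctan(0.21209) ≈ 23.9484°.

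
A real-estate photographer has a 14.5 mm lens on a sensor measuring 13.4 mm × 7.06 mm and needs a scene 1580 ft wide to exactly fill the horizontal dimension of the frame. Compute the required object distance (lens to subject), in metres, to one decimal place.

W: 1580 ft × 304.8 mm/ft = 481583.98 mm.
Magnification m = w/W = dᵢ/dₒ; combined with 1/f = 1/dₒ + 1/dᵢ this gives dₒ = f·(1 + W/w).
dₒ = 14.5 mm × (1 + 481584/13.4) = 14.5 × 35940.1033 ≈ 521131.498 mm = 521.131 m.

521.1 m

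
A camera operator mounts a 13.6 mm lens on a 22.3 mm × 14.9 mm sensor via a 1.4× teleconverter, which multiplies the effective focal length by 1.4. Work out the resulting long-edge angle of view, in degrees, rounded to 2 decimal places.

Effective focal length f = 13.6 × 1.4 = 19.04 mm.
α = 2·arctan(22.3 / (2 × 19.04)) = 2·arctan(0.58561) ≈ 60.7073°.

60.71°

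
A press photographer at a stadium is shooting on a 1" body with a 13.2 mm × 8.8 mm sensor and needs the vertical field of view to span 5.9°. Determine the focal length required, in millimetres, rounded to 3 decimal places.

From α = 2·arctan(h/2f) we get f = h / (2·tan(α/2)).
With h = 8.8 mm and α/2 = 2.95°, tan(α/2) ≈ 0.05153, so f ≈ 8.8 / 0.10307 ≈ 85.3826 mm.

85.383 mm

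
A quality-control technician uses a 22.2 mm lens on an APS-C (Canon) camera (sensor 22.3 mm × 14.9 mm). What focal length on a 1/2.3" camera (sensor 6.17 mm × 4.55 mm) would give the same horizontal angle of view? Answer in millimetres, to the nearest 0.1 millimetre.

Equal angle of view means equal width/f ratio, so f₂ = f₁ · (width₂/width₁) = 22.2 × 6.17/22.3.
f₂ = 22.2 × 0.27668 ≈ 6.142 mm.

6.1 mm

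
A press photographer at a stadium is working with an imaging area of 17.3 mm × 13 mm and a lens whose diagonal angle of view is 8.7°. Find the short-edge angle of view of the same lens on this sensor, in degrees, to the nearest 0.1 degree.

5.2°

Sensor diagonal = √(17.3² + 13²) = √468.2900 ≈ 21.6400 mm.
From the diagonal AOV: f = 21.6400 / (2·tan(4.35°)) = 21.6400 / 0.15214 ≈ 142.2412 mm.
Short-edge AOV = 2·arctan(13 / (2 × 142.2412)) = 2·arctan(0.04570) ≈ 5.2329°.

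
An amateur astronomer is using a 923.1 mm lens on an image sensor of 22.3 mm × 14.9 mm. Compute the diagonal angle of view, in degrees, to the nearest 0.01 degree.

Sensor diagonal = √(22.3² + 14.9²) = √719.3000 ≈ 26.8198 mm.
Angle of view α = 2·arctan(d/2f) with d = 26.8198 mm and f = 923.1 mm.
d/2f = 0.01453; arctan(0.01453) ≈ 0.8323°, so α ≈ 1.6646°.

1.66°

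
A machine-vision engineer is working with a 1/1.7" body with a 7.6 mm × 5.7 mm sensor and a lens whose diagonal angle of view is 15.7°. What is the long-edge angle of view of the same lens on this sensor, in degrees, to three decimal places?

12.588°

Sensor diagonal = √(7.6² + 5.7²) = √90.2500 ≈ 9.5000 mm.
From the diagonal AOV: f = 9.5000 / (2·tan(7.85°)) = 9.5000 / 0.27574 ≈ 34.4522 mm.
Long-edge AOV = 2·arctan(7.6 / (2 × 34.4522)) = 2·arctan(0.11030) ≈ 12.5883°.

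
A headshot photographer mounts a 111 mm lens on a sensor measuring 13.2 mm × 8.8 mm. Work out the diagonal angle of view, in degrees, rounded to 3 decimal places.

8.175°

Sensor diagonal = √(13.2² + 8.8²) = √251.6800 ≈ 15.8644 mm.
Angle of view α = 2·arctan(d/2f) with d = 15.8644 mm and f = 111 mm.
d/2f = 0.07146; arctan(0.07146) ≈ 4.0875°, so α ≈ 8.1750°.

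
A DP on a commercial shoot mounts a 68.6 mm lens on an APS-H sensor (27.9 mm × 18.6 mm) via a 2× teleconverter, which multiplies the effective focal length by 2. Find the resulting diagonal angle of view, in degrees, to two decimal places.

Effective focal length f = 68.6 × 2 = 137.2 mm.
Sensor diagonal = √(27.9² + 18.6²) = √1124.3700 ≈ 33.5316 mm.
α = 2·arctan(33.532 / (2 × 137.2)) = 2·arctan(0.12220) ≈ 13.9340°.

13.93°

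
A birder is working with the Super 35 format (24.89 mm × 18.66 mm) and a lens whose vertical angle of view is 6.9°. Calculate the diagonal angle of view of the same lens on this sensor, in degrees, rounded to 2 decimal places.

11.48°

From the vertical AOV: f = 18.66 / (2·tan(3.45°)) = 18.66 / 0.12057 ≈ 154.7604 mm.
Sensor diagonal = √(24.89² + 18.66²) = √967.7077 ≈ 31.1080 mm.
Diagonal AOV = 2·arctan(31.1080 / (2 × 154.7604)) = 2·arctan(0.10050) ≈ 11.4783°.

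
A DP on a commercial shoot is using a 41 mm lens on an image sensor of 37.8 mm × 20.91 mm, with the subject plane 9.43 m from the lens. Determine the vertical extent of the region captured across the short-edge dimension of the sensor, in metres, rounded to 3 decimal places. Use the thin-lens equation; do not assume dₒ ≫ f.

dₒ: 9.43 m = 9430 mm.
Similar triangles through the lens centre give W/dₒ = h/dᵢ; with 1/f = 1/dₒ + 1/dᵢ this gives W = h·(dₒ − f)/f.
W = 20.91 mm × (9430 − 41) / 41 = 20.91 × 229.0000 ≈ 4788.390 mm = 4.78839 m.

4.788 m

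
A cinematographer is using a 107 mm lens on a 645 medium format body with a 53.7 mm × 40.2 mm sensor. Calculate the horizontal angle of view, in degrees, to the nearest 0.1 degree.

Angle of view α = 2·arctan(w/2f) with w = 53.7 mm and f = 107 mm.
w/2f = 0.25093; arctan(0.25093) ≈ 14.0866°, so α ≈ 28.1733°.

28.2°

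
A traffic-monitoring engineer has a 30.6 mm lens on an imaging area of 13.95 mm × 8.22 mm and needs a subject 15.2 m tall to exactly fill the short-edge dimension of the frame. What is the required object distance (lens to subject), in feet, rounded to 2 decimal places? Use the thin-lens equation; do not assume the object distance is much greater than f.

185.74 ft

W: 15.2 m = 15200 mm.
Magnification m = h/W = dᵢ/dₒ; combined with 1/f = 1/dₒ + 1/dᵢ this gives dₒ = f·(1 + W/h).
dₒ = 30.6 mm × (1 + 15200/8.22) = 30.6 × 1850.1484 ≈ 56614.542 mm = 56614.542/304.8 ft = 185.743 ft.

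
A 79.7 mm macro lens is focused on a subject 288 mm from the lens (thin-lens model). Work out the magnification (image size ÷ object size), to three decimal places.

0.383×

Thin lens: 1/f = 1/dₒ + 1/dᵢ → 1/dᵢ = 1/79.7 − 1/288 = 0.0090748 mm⁻¹, so dᵢ ≈ 110.1949 mm.
Magnification m = dᵢ/dₒ = 110.1949/288 ≈ 0.38262.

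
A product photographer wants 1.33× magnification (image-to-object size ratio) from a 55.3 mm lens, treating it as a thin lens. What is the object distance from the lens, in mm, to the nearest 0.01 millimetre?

With m = dᵢ/dₒ and 1/f = 1/dₒ + 1/dᵢ, substituting dᵢ = m·dₒ gives 1/f = (1 + 1/m)/dₒ, hence dₒ = f·(1 + 1/m).
dₒ = 55.3 × (1 + 1/1.33) = 55.3 × 1.75188 ≈ 96.879 mm.

96.88 mm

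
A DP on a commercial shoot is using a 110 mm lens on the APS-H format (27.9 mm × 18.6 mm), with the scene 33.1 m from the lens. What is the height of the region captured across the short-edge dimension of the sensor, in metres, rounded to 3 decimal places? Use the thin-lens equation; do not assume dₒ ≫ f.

dₒ: 33.1 m = 33100 mm.
Similar triangles through the lens centre give W/dₒ = h/dᵢ; with 1/f = 1/dₒ + 1/dᵢ this gives W = h·(dₒ − f)/f.
W = 18.6 mm × (33100 − 110) / 110 = 18.6 × 299.9091 ≈ 5578.309 mm = 5.57831 m.

5.578 m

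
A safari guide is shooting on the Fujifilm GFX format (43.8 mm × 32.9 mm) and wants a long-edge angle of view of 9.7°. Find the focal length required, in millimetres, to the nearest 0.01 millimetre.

258.10 mm

From α = 2·arctan(w/2f) we get f = w / (2·tan(α/2)).
With w = 43.8 mm and α/2 = 4.85°, tan(α/2) ≈ 0.08485, so f ≈ 43.8 / 0.16970 ≈ 258.0988 mm.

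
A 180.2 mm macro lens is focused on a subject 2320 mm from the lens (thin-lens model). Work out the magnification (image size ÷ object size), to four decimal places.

0.0842×

Thin lens: 1/f = 1/dₒ + 1/dᵢ → 1/dᵢ = 1/180.2 − 1/2320 = 0.0051184 mm⁻¹, so dᵢ ≈ 195.3753 mm.
Magnification m = dᵢ/dₒ = 195.3753/2320 ≈ 0.08421.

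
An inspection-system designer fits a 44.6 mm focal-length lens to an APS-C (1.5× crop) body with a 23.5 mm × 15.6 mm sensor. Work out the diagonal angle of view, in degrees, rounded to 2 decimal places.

Sensor diagonal = √(23.5² + 15.6²) = √795.6100 ≈ 28.2066 mm.
Angle of view α = 2·arctan(d/2f) with d = 28.2066 mm and f = 44.6 mm.
d/2f = 0.31622; arctan(0.31622) ≈ 17.5478°, so α ≈ 35.0957°.

35.10°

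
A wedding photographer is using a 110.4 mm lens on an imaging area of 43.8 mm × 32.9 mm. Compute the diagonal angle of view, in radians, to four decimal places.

Sensor diagonal = √(43.8² + 32.9²) = √3000.8500 ≈ 54.7800 mm.
Angle of view α = 2·arctan(d/2f) with d = 54.7800 mm and f = 110.4 mm.
d/2f = 0.24810; arctan(0.24810) ≈ 0.2432 rad, so α ≈ 0.4864 rad.

0.4864 rad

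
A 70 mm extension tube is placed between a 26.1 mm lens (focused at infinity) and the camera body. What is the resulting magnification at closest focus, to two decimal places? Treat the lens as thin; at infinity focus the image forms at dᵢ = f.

The tube moves the image plane from f to f + e, so dᵢ = 26.1 + 70 = 96.1 mm. Focus is achieved when 1/f = 1/dₒ + 1/dᵢ, giving dₒ = 1/(1/f − 1/(f+e)).
Magnification m = dᵢ/dₒ = (f+e)·(1/f − 1/(f+e)) = e/f = 70/26.1 ≈ 2.6820.

2.68×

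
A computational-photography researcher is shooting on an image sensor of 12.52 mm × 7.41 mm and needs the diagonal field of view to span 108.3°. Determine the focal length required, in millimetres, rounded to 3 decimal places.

Sensor diagonal = √(12.52² + 7.41²) = √211.6585 ≈ 14.5485 mm.
From α = 2·arctan(d/2f) we get f = d / (2·tan(α/2)).
With d = 14.5485 mm and α/2 = 54.15°, tan(α/2) ≈ 1.38399, so f ≈ 14.5485 / 2.76797 ≈ 5.2560 mm.

5.256 mm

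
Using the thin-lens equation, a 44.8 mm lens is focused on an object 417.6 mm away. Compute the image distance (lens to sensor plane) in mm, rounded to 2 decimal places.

1/dᵢ = 1/f − 1/dₒ = 1/44.8 − 1/417.6 = 0.0199268 mm⁻¹.
dᵢ = 1/0.0199268 ≈ 50.1837 mm.

50.18 mm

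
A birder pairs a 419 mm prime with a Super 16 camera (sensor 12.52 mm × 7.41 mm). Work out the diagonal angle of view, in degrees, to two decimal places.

Sensor diagonal = √(12.52² + 7.41²) = √211.6585 ≈ 14.5485 mm.
Angle of view α = 2·arctan(d/2f) with d = 14.5485 mm and f = 419 mm.
d/2f = 0.01736; arctan(0.01736) ≈ 0.9946°, so α ≈ 1.9892°.

1.99°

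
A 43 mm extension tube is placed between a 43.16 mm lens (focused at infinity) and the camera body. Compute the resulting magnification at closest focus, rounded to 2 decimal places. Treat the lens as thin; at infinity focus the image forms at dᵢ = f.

The tube moves the image plane from f to f + e, so dᵢ = 43.16 + 43 = 86.16 mm. Focus is achieved when 1/f = 1/dₒ + 1/dᵢ, giving dₒ = 1/(1/f − 1/(f+e)).
Magnification m = dᵢ/dₒ = (f+e)·(1/f − 1/(f+e)) = e/f = 43/43.16 ≈ 0.9963.

1.00×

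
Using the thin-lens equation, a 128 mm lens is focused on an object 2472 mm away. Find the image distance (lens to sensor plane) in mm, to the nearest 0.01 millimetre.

1/dᵢ = 1/f − 1/dₒ = 1/128 − 1/2472 = 0.0074080 mm⁻¹.
dᵢ = 1/0.0074080 ≈ 134.9898 mm.

134.99 mm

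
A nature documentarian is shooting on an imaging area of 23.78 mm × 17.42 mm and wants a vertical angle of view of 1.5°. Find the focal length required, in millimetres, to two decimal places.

From α = 2·arctan(h/2f) we get f = h / (2·tan(α/2)).
With h = 17.42 mm and α/2 = 0.75°, tan(α/2) ≈ 0.01309, so f ≈ 17.42 / 0.02618 ≈ 665.3570 mm.

665.36 mm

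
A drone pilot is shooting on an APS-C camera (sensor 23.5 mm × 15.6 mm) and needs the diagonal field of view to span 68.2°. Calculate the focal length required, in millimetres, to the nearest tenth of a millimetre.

Sensor diagonal = √(23.5² + 15.6²) = √795.6100 ≈ 28.2066 mm.
From α = 2·arctan(d/2f) we get f = d / (2·tan(α/2)).
With d = 28.2066 mm and α/2 = 34.1°, tan(α/2) ≈ 0.67705, so f ≈ 28.2066 / 1.35410 ≈ 20.8305 mm.

20.8 mm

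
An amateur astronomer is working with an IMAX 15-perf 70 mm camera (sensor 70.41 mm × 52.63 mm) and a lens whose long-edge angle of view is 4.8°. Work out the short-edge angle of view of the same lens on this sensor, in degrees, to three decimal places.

From the long-edge AOV: f = 70.41 / (2·tan(2.4°)) = 70.41 / 0.08382 ≈ 839.9659 mm.
Short-edge AOV = 2·arctan(52.63 / (2 × 839.9659)) = 2·arctan(0.03133) ≈ 3.5888°.

3.589°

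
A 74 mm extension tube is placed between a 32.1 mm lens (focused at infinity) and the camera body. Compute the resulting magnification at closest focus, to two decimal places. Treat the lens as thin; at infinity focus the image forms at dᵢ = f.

The tube moves the image plane from f to f + e, so dᵢ = 32.1 + 74 = 106.1 mm. Focus is achieved when 1/f = 1/dₒ + 1/dᵢ, giving dₒ = 1/(1/f − 1/(f+e)).
Magnification m = dᵢ/dₒ = (f+e)·(1/f − 1/(f+e)) = e/f = 74/32.1 ≈ 2.3053.

2.31×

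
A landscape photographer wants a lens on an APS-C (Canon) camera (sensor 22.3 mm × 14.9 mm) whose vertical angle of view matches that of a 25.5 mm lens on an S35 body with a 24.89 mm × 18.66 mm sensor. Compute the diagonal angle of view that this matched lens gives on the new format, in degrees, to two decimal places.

66.74°

Equal vertical AOV ⇒ f₂ = f₁ · 14.9/18.66 = 25.5 × 0.79850 ≈ 20.3617 mm.
Sensor diagonal = √(22.3² + 14.9²) = √719.3000 ≈ 26.8198 mm.
Diagonal AOV on the new format = 2·arctan(26.8198 / (2 × 20.3617)) = 2·arctan(0.65858) ≈ 66.7364°.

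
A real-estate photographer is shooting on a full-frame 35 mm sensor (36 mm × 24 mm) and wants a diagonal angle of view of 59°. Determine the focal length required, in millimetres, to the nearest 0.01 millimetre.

Sensor diagonal = √(36² + 24²) = √1872.0000 ≈ 43.2666 mm.
From α = 2·arctan(d/2f) we get f = d / (2·tan(α/2)).
With d = 43.2666 mm and α/2 = 29.5°, tan(α/2) ≈ 0.56577, so f ≈ 43.2666 / 1.13155 ≈ 38.2367 mm.

38.24 mm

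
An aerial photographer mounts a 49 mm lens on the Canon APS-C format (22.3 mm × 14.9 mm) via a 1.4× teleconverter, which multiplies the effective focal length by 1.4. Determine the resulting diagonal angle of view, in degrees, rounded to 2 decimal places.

Effective focal length f = 49 × 1.4 = 68.6 mm.
Sensor diagonal = √(22.3² + 14.9²) = √719.3000 ≈ 26.8198 mm.
α = 2·arctan(26.820 / (2 × 68.6)) = 2·arctan(0.19548) ≈ 22.1213°.

22.12°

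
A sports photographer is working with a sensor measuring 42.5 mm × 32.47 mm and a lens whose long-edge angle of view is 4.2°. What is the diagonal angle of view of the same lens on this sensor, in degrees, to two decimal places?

From the long-edge AOV: f = 42.5 / (2·tan(2.1°)) = 42.5 / 0.07334 ≈ 579.5191 mm.
Sensor diagonal = √(42.5² + 32.47²) = √2860.5509 ≈ 53.4841 mm.
Diagonal AOV = 2·arctan(53.4841 / (2 × 579.5191)) = 2·arctan(0.04615) ≈ 5.2841°.

5.28°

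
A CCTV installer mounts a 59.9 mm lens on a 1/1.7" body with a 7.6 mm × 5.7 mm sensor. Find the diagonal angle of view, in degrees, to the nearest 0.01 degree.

9.07°

Sensor diagonal = √(7.6² + 5.7²) = √90.2500 ≈ 9.5000 mm.
Angle of view α = 2·arctan(d/2f) with d = 9.5000 mm and f = 59.9 mm.
d/2f = 0.07930; arctan(0.07930) ≈ 4.5340°, so α ≈ 9.0680°.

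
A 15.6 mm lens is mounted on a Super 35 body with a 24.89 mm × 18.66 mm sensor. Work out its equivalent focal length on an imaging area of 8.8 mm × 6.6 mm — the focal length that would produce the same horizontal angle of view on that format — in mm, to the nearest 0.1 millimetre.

Equal angle of view means equal width/f ratio, so f₂ = f₁ · (width₂/width₁) = 15.6 × 8.8/24.89.
f₂ = 15.6 × 0.35356 ≈ 5.515 mm.

5.5 mm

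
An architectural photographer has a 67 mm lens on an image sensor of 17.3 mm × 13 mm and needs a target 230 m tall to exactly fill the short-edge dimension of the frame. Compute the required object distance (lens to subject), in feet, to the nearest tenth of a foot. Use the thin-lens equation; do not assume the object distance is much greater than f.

W: 230 m = 230000 mm.
Magnification m = h/W = dᵢ/dₒ; combined with 1/f = 1/dₒ + 1/dᵢ this gives dₒ = f·(1 + W/h).
dₒ = 67 mm × (1 + 230000/13) = 67 × 17693.3077 ≈ 1185451.615 mm = 1185451.615/304.8 ft = 3889.28 ft.

3889.3 ft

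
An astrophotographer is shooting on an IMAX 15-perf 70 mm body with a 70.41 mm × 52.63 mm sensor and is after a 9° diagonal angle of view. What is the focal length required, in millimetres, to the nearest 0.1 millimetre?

Sensor diagonal = √(70.41² + 52.63²) = √7727.4850 ≈ 87.9061 mm.
From α = 2·arctan(d/2f) we get f = d / (2·tan(α/2)).
With d = 87.9061 mm and α/2 = 4.5°, tan(α/2) ≈ 0.07870, so f ≈ 87.9061 / 0.15740 ≈ 558.4765 mm.

558.5 mm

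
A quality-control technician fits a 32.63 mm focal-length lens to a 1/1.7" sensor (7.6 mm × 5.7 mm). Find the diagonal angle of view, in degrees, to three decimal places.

Sensor diagonal = √(7.6² + 5.7²) = √90.2500 ≈ 9.5000 mm.
Angle of view α = 2·arctan(d/2f) with d = 9.5000 mm and f = 32.63 mm.
d/2f = 0.14557; arctan(0.14557) ≈ 8.2825°, so α ≈ 16.5649°.

16.565°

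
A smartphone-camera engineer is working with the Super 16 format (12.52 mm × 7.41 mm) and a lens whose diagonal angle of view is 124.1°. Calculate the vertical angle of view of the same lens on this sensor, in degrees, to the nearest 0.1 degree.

87.7°

Sensor diagonal = √(12.52² + 7.41²) = √211.6585 ≈ 14.5485 mm.
From the diagonal AOV: f = 14.5485 / (2·tan(62.05°)) = 14.5485 / 3.76938 ≈ 3.8596 mm.
Vertical AOV = 2·arctan(7.41 / (2 × 3.8596)) = 2·arctan(0.95993) ≈ 87.6577°.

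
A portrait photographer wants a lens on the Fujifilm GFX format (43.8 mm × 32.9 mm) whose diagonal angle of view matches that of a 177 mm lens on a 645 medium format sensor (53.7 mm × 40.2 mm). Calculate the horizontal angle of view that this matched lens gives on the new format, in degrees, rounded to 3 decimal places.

Sensor diagonal = √(53.7² + 40.2²) = √4499.7300 ≈ 67.0800 mm.
Sensor diagonal = √(43.8² + 32.9²) = √3000.8500 ≈ 54.7800 mm.
Equal diagonal AOV ⇒ f₂ = f₁ · 54.7800/67.0800 = 177 × 0.81664 ≈ 144.5447 mm.
Horizontal AOV on the new format = 2·arctan(43.8 / (2 × 144.5447)) = 2·arctan(0.15151) ≈ 17.2307°.

17.231°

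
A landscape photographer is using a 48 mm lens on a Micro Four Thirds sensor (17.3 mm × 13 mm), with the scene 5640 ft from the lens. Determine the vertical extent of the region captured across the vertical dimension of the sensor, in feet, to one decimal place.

dₒ: 5640 ft × 304.8 mm/ft = 1719071.94 mm.
Similar triangles through the lens centre give W/dₒ = h/dᵢ; with 1/f = 1/dₒ + 1/dᵢ this gives W = h·(dₒ − f)/f.
W = 13 mm × (1.71907e+06 − 48) / 48 = 13 × 35812.9989 ≈ 465568.985 mm = 465568.985/304.8 ft = 1527.46 ft.

1527.5 ft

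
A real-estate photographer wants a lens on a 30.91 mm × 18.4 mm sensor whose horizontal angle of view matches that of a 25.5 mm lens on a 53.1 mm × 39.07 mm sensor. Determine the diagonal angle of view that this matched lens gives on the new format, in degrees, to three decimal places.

100.935°

Equal horizontal AOV ⇒ f₂ = f₁ · 30.91/53.1 = 25.5 × 0.58211 ≈ 14.8438 mm.
Sensor diagonal = √(30.91² + 18.4²) = √1293.9881 ≈ 35.9720 mm.
Diagonal AOV on the new format = 2·arctan(35.9720 / (2 × 14.8438)) = 2·arctan(1.21169) ≈ 100.9346°.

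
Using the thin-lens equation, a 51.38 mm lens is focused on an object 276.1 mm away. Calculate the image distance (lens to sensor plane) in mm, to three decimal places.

1/dᵢ = 1/f − 1/dₒ = 1/51.38 − 1/276.1 = 0.0158409 mm⁻¹.
dᵢ = 1/0.0158409 ≈ 63.1275 mm.

63.128 mm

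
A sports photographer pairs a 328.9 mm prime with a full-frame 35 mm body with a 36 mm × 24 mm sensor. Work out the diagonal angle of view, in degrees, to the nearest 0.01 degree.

Sensor diagonal = √(36² + 24²) = √1872.0000 ≈ 43.2666 mm.
Angle of view α = 2·arctan(d/2f) with d = 43.2666 mm and f = 328.9 mm.
d/2f = 0.06577; arctan(0.06577) ≈ 3.7632°, so α ≈ 7.5264°.

7.53°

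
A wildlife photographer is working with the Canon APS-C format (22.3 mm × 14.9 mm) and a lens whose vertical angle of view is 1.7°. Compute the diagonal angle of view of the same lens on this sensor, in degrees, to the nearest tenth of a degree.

3.1°

From the vertical AOV: f = 14.9 / (2·tan(0.85°)) = 14.9 / 0.02967 ≈ 502.1438 mm.
Sensor diagonal = √(22.3² + 14.9²) = √719.3000 ≈ 26.8198 mm.
Diagonal AOV = 2·arctan(26.8198 / (2 × 502.1438)) = 2·arctan(0.02671) ≈ 3.0595°.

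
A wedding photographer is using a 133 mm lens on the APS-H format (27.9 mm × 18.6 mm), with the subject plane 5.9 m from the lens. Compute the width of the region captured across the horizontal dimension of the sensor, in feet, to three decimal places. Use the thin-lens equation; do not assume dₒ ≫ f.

3.969 ft

dₒ: 5.9 m = 5900 mm.
Similar triangles through the lens centre give W/dₒ = w/dᵢ; with 1/f = 1/dₒ + 1/dᵢ this gives W = w·(dₒ − f)/f.
W = 27.9 mm × (5900 − 133) / 133 = 27.9 × 43.3609 ≈ 1209.769 mm = 1209.769/304.8 ft = 3.96906 ft.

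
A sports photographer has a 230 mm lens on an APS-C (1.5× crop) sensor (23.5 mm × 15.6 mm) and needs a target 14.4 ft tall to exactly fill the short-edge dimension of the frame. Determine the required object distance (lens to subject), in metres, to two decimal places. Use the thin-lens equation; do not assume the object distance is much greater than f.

64.94 m

W: 14.4 ft × 304.8 mm/ft = 4389.12 mm.
Magnification m = h/W = dᵢ/dₒ; combined with 1/f = 1/dₒ + 1/dᵢ this gives dₒ = f·(1 + W/h).
dₒ = 230 mm × (1 + 4389.12/15.6) = 230 × 282.3538 ≈ 64941.383 mm = 64.9414 m.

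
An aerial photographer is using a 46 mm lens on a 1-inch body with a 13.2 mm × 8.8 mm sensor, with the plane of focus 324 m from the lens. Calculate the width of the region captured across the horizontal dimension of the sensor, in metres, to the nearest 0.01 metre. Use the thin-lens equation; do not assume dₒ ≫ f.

92.96 m

dₒ: 324 m = 324000 mm.
Similar triangles through the lens centre give W/dₒ = w/dᵢ; with 1/f = 1/dₒ + 1/dᵢ this gives W = w·(dₒ − f)/f.
W = 13.2 mm × (324000 − 46) / 46 = 13.2 × 7042.4783 ≈ 92960.713 mm = 92.9607 m.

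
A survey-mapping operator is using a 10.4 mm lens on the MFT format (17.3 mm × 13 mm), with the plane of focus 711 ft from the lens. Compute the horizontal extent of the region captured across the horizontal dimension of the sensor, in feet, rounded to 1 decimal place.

dₒ: 711 ft × 304.8 mm/ft = 216712.79 mm.
Similar triangles through the lens centre give W/dₒ = w/dᵢ; with 1/f = 1/dₒ + 1/dᵢ this gives W = w·(dₒ − f)/f.
W = 17.3 mm × (216713 − 10.4) / 10.4 = 17.3 × 20836.7686 ≈ 360476.096 mm = 360476.096/304.8 ft = 1182.66 ft.

1182.7 ft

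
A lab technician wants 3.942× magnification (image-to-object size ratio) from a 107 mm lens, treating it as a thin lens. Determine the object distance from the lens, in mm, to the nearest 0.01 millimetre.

134.14 mm

With m = dᵢ/dₒ and 1/f = 1/dₒ + 1/dᵢ, substituting dᵢ = m·dₒ gives 1/f = (1 + 1/m)/dₒ, hence dₒ = f·(1 + 1/m).
dₒ = 107 × (1 + 1/3.942) = 107 × 1.25368 ≈ 134.144 mm.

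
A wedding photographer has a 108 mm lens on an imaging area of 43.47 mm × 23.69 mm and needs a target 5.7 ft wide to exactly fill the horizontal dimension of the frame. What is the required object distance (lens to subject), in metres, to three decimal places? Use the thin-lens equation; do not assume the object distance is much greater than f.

W: 5.7 ft × 304.8 mm/ft = 1737.36 mm.
Magnification m = w/W = dᵢ/dₒ; combined with 1/f = 1/dₒ + 1/dᵢ this gives dₒ = f·(1 + W/w).
dₒ = 108 mm × (1 + 1737.36/43.47) = 108 × 40.9669 ≈ 4424.422 mm = 4.42442 m.

4.424 m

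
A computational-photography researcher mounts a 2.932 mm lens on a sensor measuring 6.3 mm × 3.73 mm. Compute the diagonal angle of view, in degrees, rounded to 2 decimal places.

102.61°

Sensor diagonal = √(6.3² + 3.73²) = √53.6029 ≈ 7.3214 mm.
Angle of view α = 2·arctan(d/2f) with d = 7.3214 mm and f = 2.932 mm.
d/2f = 1.24853; arctan(1.24853) ≈ 51.3074°, so α ≈ 102.6148°.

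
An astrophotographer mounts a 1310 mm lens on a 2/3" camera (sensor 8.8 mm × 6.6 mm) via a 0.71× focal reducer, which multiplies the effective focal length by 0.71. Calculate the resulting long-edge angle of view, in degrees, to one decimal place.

0.5°

Effective focal length f = 1310 × 0.71 = 930.1 mm.
α = 2·arctan(8.8 / (2 × 930.1)) = 2·arctan(0.00473) ≈ 0.5421°.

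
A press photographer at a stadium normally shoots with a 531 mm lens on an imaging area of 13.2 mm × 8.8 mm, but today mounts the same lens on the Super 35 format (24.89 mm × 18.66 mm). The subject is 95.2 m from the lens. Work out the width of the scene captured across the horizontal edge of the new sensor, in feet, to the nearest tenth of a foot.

14.6 ft

The focal length stays 531 mm; the relevant sensor dimension is now w = 24.89 mm. Object distance dₒ = 95.2 m = 95200 mm.
Thin-lens field width W = w·(dₒ − f)/f = 24.89 × (95200 − 531)/531 ≈ 4437.498 mm = 4437.498/304.8 ft = 14.5587 ft.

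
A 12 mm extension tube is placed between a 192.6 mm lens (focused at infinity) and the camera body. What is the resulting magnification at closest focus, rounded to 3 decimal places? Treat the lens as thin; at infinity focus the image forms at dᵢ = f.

0.062×

The tube moves the image plane from f to f + e, so dᵢ = 192.6 + 12 = 204.6 mm. Focus is achieved when 1/f = 1/dₒ + 1/dᵢ, giving dₒ = 1/(1/f − 1/(f+e)).
Magnification m = dᵢ/dₒ = (f+e)·(1/f − 1/(f+e)) = e/f = 12/192.6 ≈ 0.0623.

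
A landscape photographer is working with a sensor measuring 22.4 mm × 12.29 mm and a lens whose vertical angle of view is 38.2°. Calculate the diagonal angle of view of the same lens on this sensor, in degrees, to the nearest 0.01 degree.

From the vertical AOV: f = 12.29 / (2·tan(19.1°)) = 12.29 / 0.69256 ≈ 17.7457 mm.
Sensor diagonal = √(22.4² + 12.29²) = √652.8041 ≈ 25.5500 mm.
Diagonal AOV = 2·arctan(25.5500 / (2 × 17.7457)) = 2·arctan(0.71989) ≈ 71.4997°.

71.50°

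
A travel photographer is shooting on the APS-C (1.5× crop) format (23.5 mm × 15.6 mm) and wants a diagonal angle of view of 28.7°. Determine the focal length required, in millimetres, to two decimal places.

Sensor diagonal = √(23.5² + 15.6²) = √795.6100 ≈ 28.2066 mm.
From α = 2·arctan(d/2f) we get f = d / (2·tan(α/2)).
With d = 28.2066 mm and α/2 = 14.35°, tan(α/2) ≈ 0.25583, so f ≈ 28.2066 / 0.51165 ≈ 55.1283 mm.

55.13 mm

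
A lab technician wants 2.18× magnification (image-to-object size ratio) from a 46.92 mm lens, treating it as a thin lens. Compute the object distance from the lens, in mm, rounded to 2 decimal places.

68.44 mm

With m = dᵢ/dₒ and 1/f = 1/dₒ + 1/dᵢ, substituting dᵢ = m·dₒ gives 1/f = (1 + 1/m)/dₒ, hence dₒ = f·(1 + 1/m).
dₒ = 46.92 × (1 + 1/2.18) = 46.92 × 1.45872 ≈ 68.443 mm.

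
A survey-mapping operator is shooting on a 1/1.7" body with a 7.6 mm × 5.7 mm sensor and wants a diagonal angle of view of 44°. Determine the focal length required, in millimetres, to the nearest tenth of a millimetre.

11.8 mm

Sensor diagonal = √(7.6² + 5.7²) = √90.2500 ≈ 9.5000 mm.
From α = 2·arctan(d/2f) we get f = d / (2·tan(α/2)).
With d = 9.5000 mm and α/2 = 22°, tan(α/2) ≈ 0.40403, so f ≈ 9.5000 / 0.80805 ≈ 11.7567 mm.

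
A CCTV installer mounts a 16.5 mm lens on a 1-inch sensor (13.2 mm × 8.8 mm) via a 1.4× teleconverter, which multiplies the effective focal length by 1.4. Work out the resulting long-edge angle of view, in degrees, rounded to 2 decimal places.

31.89°

Effective focal length f = 16.5 × 1.4 = 23.1 mm.
α = 2·arctan(13.2 / (2 × 23.1)) = 2·arctan(0.28571) ≈ 31.8908°.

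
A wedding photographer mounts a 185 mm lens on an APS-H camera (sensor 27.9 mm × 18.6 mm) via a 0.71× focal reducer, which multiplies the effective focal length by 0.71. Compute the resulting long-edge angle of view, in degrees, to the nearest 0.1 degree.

12.1°

Effective focal length f = 185 × 0.71 = 131.35 mm.
α = 2·arctan(27.9 / (2 × 131.35)) = 2·arctan(0.10620) ≈ 12.1247°.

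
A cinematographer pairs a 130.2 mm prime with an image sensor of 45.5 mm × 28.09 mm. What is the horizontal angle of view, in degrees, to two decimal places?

19.82°

Angle of view α = 2·arctan(w/2f) with w = 45.5 mm and f = 130.2 mm.
w/2f = 0.17473; arctan(0.17473) ≈ 9.9113°, so α ≈ 19.8226°.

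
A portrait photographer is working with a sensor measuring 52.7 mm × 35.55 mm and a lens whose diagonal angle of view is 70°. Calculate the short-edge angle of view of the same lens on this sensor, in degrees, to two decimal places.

42.77°

Sensor diagonal = √(52.7² + 35.55²) = √4041.0925 ≈ 63.5696 mm.
From the diagonal AOV: f = 63.5696 / (2·tan(35°)) = 63.5696 / 1.40042 ≈ 45.3934 mm.
Short-edge AOV = 2·arctan(35.55 / (2 × 45.3934)) = 2·arctan(0.39158) ≈ 42.7683°.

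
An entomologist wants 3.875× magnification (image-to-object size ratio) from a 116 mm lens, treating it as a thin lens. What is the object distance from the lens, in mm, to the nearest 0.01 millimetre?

145.94 mm

With m = dᵢ/dₒ and 1/f = 1/dₒ + 1/dᵢ, substituting dᵢ = m·dₒ gives 1/f = (1 + 1/m)/dₒ, hence dₒ = f·(1 + 1/m).
dₒ = 116 × (1 + 1/3.875) = 116 × 1.25806 ≈ 145.935 mm.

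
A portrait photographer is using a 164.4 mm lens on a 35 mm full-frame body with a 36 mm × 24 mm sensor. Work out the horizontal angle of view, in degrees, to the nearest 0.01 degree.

Angle of view α = 2·arctan(w/2f) with w = 36 mm and f = 164.4 mm.
w/2f = 0.10949; arctan(0.10949) ≈ 6.2484°, so α ≈ 12.4967°.

12.50°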